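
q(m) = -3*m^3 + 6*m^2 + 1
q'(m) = -9*m^2 + 12*m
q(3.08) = -29.74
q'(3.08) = -48.42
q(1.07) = 4.19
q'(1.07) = 2.54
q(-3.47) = 198.59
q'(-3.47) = -150.01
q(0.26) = 1.35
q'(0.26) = 2.51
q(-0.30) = 1.62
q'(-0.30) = -4.41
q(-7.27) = 1470.84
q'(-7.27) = -562.92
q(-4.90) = 498.01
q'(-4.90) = -274.89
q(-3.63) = 223.56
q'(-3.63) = -162.15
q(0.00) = 1.00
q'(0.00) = 0.00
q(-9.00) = 2674.00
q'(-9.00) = -837.00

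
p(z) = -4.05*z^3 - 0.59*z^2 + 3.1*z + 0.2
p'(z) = -12.15*z^2 - 1.18*z + 3.1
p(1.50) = -10.15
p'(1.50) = -26.01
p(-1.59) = 10.06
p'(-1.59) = -25.74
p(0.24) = 0.85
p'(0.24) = 2.12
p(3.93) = -242.56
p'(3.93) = -189.19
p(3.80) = -218.77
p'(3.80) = -176.83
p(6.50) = -1116.81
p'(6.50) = -517.91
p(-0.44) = -0.93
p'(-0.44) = 1.27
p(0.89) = -0.36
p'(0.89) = -7.57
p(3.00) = -105.16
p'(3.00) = -109.79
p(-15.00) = 13489.70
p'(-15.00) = -2712.95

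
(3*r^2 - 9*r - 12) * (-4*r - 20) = -12*r^3 - 24*r^2 + 228*r + 240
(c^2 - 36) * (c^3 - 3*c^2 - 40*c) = c^5 - 3*c^4 - 76*c^3 + 108*c^2 + 1440*c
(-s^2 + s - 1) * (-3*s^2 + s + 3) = 3*s^4 - 4*s^3 + s^2 + 2*s - 3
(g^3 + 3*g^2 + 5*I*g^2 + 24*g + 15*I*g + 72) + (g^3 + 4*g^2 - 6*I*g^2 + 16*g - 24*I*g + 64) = 2*g^3 + 7*g^2 - I*g^2 + 40*g - 9*I*g + 136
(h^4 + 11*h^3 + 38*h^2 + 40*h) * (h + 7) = h^5 + 18*h^4 + 115*h^3 + 306*h^2 + 280*h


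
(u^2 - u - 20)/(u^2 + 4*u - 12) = (u^2 - u - 20)/(u^2 + 4*u - 12)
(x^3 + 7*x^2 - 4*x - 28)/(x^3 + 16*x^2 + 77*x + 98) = (x - 2)/(x + 7)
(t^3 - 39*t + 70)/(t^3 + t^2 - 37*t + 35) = (t - 2)/(t - 1)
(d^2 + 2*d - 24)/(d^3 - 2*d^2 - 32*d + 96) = 1/(d - 4)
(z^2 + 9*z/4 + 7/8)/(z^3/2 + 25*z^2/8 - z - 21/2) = (8*z^2 + 18*z + 7)/(4*z^3 + 25*z^2 - 8*z - 84)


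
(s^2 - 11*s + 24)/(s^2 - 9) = (s - 8)/(s + 3)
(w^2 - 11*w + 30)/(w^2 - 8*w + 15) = (w - 6)/(w - 3)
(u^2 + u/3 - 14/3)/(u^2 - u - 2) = (u + 7/3)/(u + 1)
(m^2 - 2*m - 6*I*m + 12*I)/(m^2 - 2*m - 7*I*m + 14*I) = (m - 6*I)/(m - 7*I)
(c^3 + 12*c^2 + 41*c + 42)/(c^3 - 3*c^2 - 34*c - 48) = (c + 7)/(c - 8)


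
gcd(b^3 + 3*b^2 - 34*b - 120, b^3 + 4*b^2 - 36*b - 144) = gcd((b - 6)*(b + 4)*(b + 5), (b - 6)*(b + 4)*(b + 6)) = b^2 - 2*b - 24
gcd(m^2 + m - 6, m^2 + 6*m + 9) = m + 3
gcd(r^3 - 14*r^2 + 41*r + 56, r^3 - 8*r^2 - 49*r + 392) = r^2 - 15*r + 56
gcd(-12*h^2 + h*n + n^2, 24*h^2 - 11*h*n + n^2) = 3*h - n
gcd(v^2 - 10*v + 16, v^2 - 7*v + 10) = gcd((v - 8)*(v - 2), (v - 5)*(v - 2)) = v - 2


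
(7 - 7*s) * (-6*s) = 42*s^2 - 42*s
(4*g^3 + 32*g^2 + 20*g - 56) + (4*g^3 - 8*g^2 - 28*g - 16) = 8*g^3 + 24*g^2 - 8*g - 72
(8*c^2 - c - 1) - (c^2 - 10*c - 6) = 7*c^2 + 9*c + 5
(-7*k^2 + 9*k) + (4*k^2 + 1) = -3*k^2 + 9*k + 1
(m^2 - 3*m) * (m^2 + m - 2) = m^4 - 2*m^3 - 5*m^2 + 6*m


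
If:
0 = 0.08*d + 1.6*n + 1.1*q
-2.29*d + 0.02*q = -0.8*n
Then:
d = -0.227467811158798*q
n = -0.67612660944206*q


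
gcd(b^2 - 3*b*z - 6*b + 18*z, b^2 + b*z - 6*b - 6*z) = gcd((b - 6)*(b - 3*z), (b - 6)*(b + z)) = b - 6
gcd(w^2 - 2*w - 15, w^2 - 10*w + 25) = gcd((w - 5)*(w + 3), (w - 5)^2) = w - 5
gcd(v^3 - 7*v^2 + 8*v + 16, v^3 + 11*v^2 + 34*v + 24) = v + 1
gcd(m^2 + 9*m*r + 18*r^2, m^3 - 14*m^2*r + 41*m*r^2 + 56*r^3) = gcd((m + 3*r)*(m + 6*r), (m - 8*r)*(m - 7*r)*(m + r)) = 1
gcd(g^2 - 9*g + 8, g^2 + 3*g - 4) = g - 1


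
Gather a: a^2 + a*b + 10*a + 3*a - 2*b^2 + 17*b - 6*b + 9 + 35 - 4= a^2 + a*(b + 13) - 2*b^2 + 11*b + 40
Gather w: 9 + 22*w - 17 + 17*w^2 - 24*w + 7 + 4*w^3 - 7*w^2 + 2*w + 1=4*w^3 + 10*w^2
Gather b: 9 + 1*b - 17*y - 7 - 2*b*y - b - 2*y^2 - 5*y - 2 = -2*b*y - 2*y^2 - 22*y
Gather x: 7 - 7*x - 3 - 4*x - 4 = -11*x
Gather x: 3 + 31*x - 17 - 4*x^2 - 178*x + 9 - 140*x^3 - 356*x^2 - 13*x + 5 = -140*x^3 - 360*x^2 - 160*x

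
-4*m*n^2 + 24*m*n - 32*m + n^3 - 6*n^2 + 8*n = (-4*m + n)*(n - 4)*(n - 2)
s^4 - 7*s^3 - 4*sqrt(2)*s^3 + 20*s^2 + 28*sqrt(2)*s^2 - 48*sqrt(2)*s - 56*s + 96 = (s - 4)*(s - 3)*(s - 2*sqrt(2))^2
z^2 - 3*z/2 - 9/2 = (z - 3)*(z + 3/2)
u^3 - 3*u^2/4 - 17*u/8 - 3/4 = (u - 2)*(u + 1/2)*(u + 3/4)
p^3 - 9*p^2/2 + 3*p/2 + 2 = (p - 4)*(p - 1)*(p + 1/2)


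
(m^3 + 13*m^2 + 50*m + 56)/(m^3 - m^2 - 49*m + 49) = (m^2 + 6*m + 8)/(m^2 - 8*m + 7)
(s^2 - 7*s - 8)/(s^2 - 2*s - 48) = (s + 1)/(s + 6)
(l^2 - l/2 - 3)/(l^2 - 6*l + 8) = (l + 3/2)/(l - 4)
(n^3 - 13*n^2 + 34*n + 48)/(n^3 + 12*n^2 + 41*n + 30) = (n^2 - 14*n + 48)/(n^2 + 11*n + 30)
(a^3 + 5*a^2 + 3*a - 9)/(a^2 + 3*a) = a + 2 - 3/a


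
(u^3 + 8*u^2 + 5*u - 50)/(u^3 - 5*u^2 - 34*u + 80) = (u + 5)/(u - 8)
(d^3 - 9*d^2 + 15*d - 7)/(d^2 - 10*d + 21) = (d^2 - 2*d + 1)/(d - 3)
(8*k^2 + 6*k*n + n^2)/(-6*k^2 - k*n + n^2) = (-4*k - n)/(3*k - n)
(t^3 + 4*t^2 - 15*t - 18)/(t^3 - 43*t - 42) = (t - 3)/(t - 7)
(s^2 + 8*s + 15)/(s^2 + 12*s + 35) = (s + 3)/(s + 7)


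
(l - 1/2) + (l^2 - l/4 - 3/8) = l^2 + 3*l/4 - 7/8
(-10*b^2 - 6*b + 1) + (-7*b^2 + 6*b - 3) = -17*b^2 - 2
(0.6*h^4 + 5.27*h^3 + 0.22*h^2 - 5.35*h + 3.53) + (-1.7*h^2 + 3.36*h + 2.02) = 0.6*h^4 + 5.27*h^3 - 1.48*h^2 - 1.99*h + 5.55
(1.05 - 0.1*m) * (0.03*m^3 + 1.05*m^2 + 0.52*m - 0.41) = -0.003*m^4 - 0.0735*m^3 + 1.0505*m^2 + 0.587*m - 0.4305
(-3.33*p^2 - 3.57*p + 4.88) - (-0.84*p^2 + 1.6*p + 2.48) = -2.49*p^2 - 5.17*p + 2.4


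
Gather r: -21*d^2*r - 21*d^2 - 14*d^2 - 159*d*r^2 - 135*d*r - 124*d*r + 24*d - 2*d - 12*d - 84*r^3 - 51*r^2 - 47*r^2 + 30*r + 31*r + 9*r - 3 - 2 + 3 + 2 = -35*d^2 + 10*d - 84*r^3 + r^2*(-159*d - 98) + r*(-21*d^2 - 259*d + 70)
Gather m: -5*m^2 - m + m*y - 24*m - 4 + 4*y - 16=-5*m^2 + m*(y - 25) + 4*y - 20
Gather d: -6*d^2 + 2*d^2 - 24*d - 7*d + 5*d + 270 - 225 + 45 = -4*d^2 - 26*d + 90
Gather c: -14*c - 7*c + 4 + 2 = 6 - 21*c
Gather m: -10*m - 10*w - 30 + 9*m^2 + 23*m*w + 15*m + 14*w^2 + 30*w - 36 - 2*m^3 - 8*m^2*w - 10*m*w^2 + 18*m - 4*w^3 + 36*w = -2*m^3 + m^2*(9 - 8*w) + m*(-10*w^2 + 23*w + 23) - 4*w^3 + 14*w^2 + 56*w - 66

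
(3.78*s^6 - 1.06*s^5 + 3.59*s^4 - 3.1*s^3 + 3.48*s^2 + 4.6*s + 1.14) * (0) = 0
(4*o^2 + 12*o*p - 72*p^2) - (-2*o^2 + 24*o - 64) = 6*o^2 + 12*o*p - 24*o - 72*p^2 + 64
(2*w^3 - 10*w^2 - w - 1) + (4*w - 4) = 2*w^3 - 10*w^2 + 3*w - 5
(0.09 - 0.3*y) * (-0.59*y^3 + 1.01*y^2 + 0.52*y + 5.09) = 0.177*y^4 - 0.3561*y^3 - 0.0651*y^2 - 1.4802*y + 0.4581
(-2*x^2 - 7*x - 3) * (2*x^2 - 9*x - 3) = -4*x^4 + 4*x^3 + 63*x^2 + 48*x + 9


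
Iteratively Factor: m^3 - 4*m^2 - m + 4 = (m - 1)*(m^2 - 3*m - 4) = (m - 1)*(m + 1)*(m - 4)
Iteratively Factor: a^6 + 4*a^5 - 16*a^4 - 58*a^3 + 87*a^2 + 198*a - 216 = (a + 3)*(a^5 + a^4 - 19*a^3 - a^2 + 90*a - 72) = (a + 3)*(a + 4)*(a^4 - 3*a^3 - 7*a^2 + 27*a - 18) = (a - 1)*(a + 3)*(a + 4)*(a^3 - 2*a^2 - 9*a + 18) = (a - 1)*(a + 3)^2*(a + 4)*(a^2 - 5*a + 6) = (a - 2)*(a - 1)*(a + 3)^2*(a + 4)*(a - 3)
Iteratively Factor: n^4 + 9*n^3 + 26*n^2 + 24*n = (n + 4)*(n^3 + 5*n^2 + 6*n) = (n + 2)*(n + 4)*(n^2 + 3*n) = (n + 2)*(n + 3)*(n + 4)*(n)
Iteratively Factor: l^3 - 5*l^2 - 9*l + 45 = (l - 3)*(l^2 - 2*l - 15) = (l - 3)*(l + 3)*(l - 5)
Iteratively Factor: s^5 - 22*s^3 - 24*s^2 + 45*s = (s + 3)*(s^4 - 3*s^3 - 13*s^2 + 15*s) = (s + 3)^2*(s^3 - 6*s^2 + 5*s) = s*(s + 3)^2*(s^2 - 6*s + 5) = s*(s - 5)*(s + 3)^2*(s - 1)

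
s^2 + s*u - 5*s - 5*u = (s - 5)*(s + u)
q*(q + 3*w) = q^2 + 3*q*w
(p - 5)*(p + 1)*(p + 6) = p^3 + 2*p^2 - 29*p - 30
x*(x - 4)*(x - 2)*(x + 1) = x^4 - 5*x^3 + 2*x^2 + 8*x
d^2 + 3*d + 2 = (d + 1)*(d + 2)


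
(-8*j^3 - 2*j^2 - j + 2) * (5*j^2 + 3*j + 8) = -40*j^5 - 34*j^4 - 75*j^3 - 9*j^2 - 2*j + 16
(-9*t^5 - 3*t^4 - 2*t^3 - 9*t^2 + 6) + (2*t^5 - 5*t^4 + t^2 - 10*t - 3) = -7*t^5 - 8*t^4 - 2*t^3 - 8*t^2 - 10*t + 3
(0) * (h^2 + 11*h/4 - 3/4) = 0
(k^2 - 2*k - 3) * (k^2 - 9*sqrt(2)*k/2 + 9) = k^4 - 9*sqrt(2)*k^3/2 - 2*k^3 + 6*k^2 + 9*sqrt(2)*k^2 - 18*k + 27*sqrt(2)*k/2 - 27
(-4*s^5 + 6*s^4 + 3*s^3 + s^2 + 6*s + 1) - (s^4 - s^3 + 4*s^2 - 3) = -4*s^5 + 5*s^4 + 4*s^3 - 3*s^2 + 6*s + 4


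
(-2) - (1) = -3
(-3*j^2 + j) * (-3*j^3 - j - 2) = 9*j^5 - 3*j^4 + 3*j^3 + 5*j^2 - 2*j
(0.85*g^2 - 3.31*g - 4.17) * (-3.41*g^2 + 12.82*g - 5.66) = -2.8985*g^4 + 22.1841*g^3 - 33.0255*g^2 - 34.7248*g + 23.6022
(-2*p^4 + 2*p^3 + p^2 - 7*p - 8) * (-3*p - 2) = 6*p^5 - 2*p^4 - 7*p^3 + 19*p^2 + 38*p + 16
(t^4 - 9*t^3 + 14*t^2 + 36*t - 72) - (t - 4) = t^4 - 9*t^3 + 14*t^2 + 35*t - 68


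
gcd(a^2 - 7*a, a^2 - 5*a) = a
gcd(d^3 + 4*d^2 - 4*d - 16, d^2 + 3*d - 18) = 1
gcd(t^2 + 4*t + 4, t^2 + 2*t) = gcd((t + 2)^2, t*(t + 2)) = t + 2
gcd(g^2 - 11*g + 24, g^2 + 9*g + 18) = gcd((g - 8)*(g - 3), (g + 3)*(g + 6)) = 1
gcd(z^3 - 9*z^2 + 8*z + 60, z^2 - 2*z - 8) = z + 2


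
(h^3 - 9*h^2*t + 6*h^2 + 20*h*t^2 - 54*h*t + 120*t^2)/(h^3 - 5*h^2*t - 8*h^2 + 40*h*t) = (h^2 - 4*h*t + 6*h - 24*t)/(h*(h - 8))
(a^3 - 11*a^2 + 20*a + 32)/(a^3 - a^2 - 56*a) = (a^2 - 3*a - 4)/(a*(a + 7))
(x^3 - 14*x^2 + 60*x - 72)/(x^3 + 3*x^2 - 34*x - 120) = (x^2 - 8*x + 12)/(x^2 + 9*x + 20)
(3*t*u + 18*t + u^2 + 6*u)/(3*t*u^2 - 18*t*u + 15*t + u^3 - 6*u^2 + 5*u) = (u + 6)/(u^2 - 6*u + 5)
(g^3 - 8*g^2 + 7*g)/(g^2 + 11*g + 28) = g*(g^2 - 8*g + 7)/(g^2 + 11*g + 28)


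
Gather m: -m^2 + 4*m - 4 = -m^2 + 4*m - 4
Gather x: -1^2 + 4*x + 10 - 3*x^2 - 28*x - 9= -3*x^2 - 24*x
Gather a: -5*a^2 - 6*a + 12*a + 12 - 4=-5*a^2 + 6*a + 8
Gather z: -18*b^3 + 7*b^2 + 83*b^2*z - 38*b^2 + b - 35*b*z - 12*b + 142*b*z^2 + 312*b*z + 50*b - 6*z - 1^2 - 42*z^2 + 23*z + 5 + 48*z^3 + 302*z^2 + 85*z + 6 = -18*b^3 - 31*b^2 + 39*b + 48*z^3 + z^2*(142*b + 260) + z*(83*b^2 + 277*b + 102) + 10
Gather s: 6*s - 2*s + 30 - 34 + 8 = 4*s + 4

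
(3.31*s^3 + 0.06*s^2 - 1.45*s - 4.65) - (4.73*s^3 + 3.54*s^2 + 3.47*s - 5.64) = -1.42*s^3 - 3.48*s^2 - 4.92*s + 0.989999999999999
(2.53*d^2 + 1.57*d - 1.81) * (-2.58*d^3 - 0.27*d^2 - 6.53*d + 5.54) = -6.5274*d^5 - 4.7337*d^4 - 12.275*d^3 + 4.2528*d^2 + 20.5171*d - 10.0274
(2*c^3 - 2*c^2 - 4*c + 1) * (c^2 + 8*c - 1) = 2*c^5 + 14*c^4 - 22*c^3 - 29*c^2 + 12*c - 1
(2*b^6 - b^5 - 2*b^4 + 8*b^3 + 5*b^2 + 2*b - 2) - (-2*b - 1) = 2*b^6 - b^5 - 2*b^4 + 8*b^3 + 5*b^2 + 4*b - 1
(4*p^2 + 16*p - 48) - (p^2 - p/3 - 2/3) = 3*p^2 + 49*p/3 - 142/3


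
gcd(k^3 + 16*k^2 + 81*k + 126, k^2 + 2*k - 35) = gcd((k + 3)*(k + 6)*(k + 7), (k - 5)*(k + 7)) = k + 7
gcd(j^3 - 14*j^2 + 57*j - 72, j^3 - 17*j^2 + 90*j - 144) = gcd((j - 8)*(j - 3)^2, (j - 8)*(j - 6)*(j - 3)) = j^2 - 11*j + 24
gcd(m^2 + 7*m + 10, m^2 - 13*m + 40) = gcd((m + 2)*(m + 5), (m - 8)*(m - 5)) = 1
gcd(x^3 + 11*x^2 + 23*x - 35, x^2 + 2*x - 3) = x - 1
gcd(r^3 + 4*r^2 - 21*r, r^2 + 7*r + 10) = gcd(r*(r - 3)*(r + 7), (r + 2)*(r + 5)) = 1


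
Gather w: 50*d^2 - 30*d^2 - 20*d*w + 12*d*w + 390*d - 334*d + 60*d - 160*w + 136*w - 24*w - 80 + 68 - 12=20*d^2 + 116*d + w*(-8*d - 48) - 24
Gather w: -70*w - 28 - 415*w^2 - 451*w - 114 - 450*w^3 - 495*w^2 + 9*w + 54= -450*w^3 - 910*w^2 - 512*w - 88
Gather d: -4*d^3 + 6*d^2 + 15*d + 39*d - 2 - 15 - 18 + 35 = -4*d^3 + 6*d^2 + 54*d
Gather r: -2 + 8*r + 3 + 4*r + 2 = 12*r + 3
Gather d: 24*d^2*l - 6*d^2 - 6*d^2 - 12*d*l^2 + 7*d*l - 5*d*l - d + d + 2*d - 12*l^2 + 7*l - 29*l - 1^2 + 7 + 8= d^2*(24*l - 12) + d*(-12*l^2 + 2*l + 2) - 12*l^2 - 22*l + 14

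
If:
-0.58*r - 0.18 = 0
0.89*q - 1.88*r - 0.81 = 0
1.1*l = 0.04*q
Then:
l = 0.01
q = 0.25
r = -0.31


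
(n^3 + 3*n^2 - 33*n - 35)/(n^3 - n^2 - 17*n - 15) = (n + 7)/(n + 3)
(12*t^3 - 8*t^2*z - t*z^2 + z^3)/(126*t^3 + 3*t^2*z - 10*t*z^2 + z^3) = (4*t^2 - 4*t*z + z^2)/(42*t^2 - 13*t*z + z^2)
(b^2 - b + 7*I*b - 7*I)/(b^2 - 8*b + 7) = (b + 7*I)/(b - 7)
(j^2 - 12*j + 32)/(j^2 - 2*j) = (j^2 - 12*j + 32)/(j*(j - 2))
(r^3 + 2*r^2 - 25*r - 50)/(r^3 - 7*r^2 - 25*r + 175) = (r + 2)/(r - 7)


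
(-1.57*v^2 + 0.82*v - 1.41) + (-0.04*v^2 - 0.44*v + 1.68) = -1.61*v^2 + 0.38*v + 0.27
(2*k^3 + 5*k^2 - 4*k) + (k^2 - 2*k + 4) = 2*k^3 + 6*k^2 - 6*k + 4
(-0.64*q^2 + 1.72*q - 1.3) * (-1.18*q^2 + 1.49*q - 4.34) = 0.7552*q^4 - 2.9832*q^3 + 6.8744*q^2 - 9.4018*q + 5.642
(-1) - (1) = -2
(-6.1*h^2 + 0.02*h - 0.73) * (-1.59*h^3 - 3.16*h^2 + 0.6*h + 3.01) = 9.699*h^5 + 19.2442*h^4 - 2.5625*h^3 - 16.0422*h^2 - 0.3778*h - 2.1973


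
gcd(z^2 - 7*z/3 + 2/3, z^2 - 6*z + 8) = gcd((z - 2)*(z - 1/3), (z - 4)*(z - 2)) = z - 2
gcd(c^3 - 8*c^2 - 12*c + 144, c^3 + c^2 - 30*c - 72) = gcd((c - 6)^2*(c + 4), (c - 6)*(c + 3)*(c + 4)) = c^2 - 2*c - 24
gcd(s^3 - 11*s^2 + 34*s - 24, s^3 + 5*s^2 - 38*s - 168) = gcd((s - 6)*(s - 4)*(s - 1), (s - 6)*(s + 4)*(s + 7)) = s - 6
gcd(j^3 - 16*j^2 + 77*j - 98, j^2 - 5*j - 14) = j - 7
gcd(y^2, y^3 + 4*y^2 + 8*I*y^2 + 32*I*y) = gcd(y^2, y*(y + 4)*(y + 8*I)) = y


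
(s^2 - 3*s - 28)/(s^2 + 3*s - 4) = (s - 7)/(s - 1)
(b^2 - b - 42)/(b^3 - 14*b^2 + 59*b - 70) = (b + 6)/(b^2 - 7*b + 10)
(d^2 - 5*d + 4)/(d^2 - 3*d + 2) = (d - 4)/(d - 2)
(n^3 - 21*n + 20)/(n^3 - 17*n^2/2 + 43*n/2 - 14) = 2*(n + 5)/(2*n - 7)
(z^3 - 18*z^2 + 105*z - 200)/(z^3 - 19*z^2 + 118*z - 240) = (z - 5)/(z - 6)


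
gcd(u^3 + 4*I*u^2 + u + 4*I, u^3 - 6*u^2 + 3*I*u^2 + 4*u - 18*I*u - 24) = u^2 + 3*I*u + 4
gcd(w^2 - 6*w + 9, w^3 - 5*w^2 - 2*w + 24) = w - 3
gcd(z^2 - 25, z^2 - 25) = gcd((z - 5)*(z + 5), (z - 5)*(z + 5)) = z^2 - 25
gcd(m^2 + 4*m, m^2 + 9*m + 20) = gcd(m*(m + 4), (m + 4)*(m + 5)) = m + 4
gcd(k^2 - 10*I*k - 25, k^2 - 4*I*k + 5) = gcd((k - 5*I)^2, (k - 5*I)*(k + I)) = k - 5*I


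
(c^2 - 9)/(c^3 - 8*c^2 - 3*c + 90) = (c - 3)/(c^2 - 11*c + 30)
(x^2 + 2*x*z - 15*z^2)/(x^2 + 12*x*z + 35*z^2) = (x - 3*z)/(x + 7*z)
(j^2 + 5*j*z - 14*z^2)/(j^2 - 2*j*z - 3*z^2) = (-j^2 - 5*j*z + 14*z^2)/(-j^2 + 2*j*z + 3*z^2)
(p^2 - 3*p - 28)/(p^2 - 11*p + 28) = (p + 4)/(p - 4)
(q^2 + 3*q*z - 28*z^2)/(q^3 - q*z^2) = (q^2 + 3*q*z - 28*z^2)/(q*(q^2 - z^2))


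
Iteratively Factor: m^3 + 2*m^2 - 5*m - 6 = (m + 1)*(m^2 + m - 6) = (m - 2)*(m + 1)*(m + 3)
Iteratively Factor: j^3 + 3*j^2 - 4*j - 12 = (j - 2)*(j^2 + 5*j + 6) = (j - 2)*(j + 3)*(j + 2)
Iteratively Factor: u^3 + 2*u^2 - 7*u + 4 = (u - 1)*(u^2 + 3*u - 4) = (u - 1)*(u + 4)*(u - 1)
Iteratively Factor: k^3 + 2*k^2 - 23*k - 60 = (k - 5)*(k^2 + 7*k + 12) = (k - 5)*(k + 3)*(k + 4)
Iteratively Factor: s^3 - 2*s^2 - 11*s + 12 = (s + 3)*(s^2 - 5*s + 4) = (s - 4)*(s + 3)*(s - 1)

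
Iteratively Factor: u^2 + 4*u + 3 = (u + 3)*(u + 1)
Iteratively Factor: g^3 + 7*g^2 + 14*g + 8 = (g + 2)*(g^2 + 5*g + 4) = (g + 2)*(g + 4)*(g + 1)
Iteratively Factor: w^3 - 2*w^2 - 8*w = (w + 2)*(w^2 - 4*w) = w*(w + 2)*(w - 4)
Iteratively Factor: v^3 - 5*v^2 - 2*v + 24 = (v - 4)*(v^2 - v - 6) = (v - 4)*(v + 2)*(v - 3)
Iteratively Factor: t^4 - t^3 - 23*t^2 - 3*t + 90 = (t - 2)*(t^3 + t^2 - 21*t - 45) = (t - 2)*(t + 3)*(t^2 - 2*t - 15) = (t - 5)*(t - 2)*(t + 3)*(t + 3)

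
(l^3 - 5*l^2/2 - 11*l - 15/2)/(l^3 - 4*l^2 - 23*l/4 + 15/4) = 2*(l + 1)/(2*l - 1)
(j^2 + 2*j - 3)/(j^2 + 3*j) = (j - 1)/j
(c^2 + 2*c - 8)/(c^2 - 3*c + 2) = (c + 4)/(c - 1)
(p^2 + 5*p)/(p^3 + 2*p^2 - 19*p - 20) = p/(p^2 - 3*p - 4)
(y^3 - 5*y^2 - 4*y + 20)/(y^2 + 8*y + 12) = (y^2 - 7*y + 10)/(y + 6)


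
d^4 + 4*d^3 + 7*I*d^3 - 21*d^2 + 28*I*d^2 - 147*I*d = d*(d - 3)*(d + 7)*(d + 7*I)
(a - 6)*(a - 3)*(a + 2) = a^3 - 7*a^2 + 36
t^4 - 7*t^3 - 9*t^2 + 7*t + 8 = (t - 8)*(t - 1)*(t + 1)^2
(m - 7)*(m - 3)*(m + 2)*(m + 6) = m^4 - 2*m^3 - 47*m^2 + 48*m + 252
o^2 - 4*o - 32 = (o - 8)*(o + 4)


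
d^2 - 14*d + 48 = (d - 8)*(d - 6)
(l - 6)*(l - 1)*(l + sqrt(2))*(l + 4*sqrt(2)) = l^4 - 7*l^3 + 5*sqrt(2)*l^3 - 35*sqrt(2)*l^2 + 14*l^2 - 56*l + 30*sqrt(2)*l + 48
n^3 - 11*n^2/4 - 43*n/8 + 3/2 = (n - 4)*(n - 1/4)*(n + 3/2)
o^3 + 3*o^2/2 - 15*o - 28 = (o - 4)*(o + 2)*(o + 7/2)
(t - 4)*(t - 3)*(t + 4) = t^3 - 3*t^2 - 16*t + 48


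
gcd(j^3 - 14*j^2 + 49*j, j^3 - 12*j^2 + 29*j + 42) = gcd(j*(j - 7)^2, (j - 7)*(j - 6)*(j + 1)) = j - 7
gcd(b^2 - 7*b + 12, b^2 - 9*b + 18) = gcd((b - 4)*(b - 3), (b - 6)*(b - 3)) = b - 3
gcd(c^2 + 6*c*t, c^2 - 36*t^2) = c + 6*t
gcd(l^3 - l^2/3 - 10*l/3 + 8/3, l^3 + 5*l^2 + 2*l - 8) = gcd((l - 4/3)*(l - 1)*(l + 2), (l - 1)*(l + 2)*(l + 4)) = l^2 + l - 2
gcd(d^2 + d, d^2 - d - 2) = d + 1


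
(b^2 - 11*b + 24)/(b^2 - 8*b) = (b - 3)/b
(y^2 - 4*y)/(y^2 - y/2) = 2*(y - 4)/(2*y - 1)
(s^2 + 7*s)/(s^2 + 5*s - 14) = s/(s - 2)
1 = 1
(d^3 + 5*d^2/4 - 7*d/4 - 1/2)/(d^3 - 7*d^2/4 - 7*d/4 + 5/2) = (4*d^2 + 9*d + 2)/(4*d^2 - 3*d - 10)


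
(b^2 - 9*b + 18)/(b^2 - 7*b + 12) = (b - 6)/(b - 4)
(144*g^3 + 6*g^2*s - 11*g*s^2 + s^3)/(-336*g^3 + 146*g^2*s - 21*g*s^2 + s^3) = (3*g + s)/(-7*g + s)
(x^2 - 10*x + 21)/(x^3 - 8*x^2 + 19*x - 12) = (x - 7)/(x^2 - 5*x + 4)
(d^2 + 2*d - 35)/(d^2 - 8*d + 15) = (d + 7)/(d - 3)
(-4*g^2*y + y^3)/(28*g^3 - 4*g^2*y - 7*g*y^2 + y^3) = y/(-7*g + y)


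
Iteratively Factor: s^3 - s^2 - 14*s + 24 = (s + 4)*(s^2 - 5*s + 6) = (s - 2)*(s + 4)*(s - 3)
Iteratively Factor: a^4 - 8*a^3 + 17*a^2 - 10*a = (a - 5)*(a^3 - 3*a^2 + 2*a) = a*(a - 5)*(a^2 - 3*a + 2) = a*(a - 5)*(a - 1)*(a - 2)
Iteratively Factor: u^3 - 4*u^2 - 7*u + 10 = (u + 2)*(u^2 - 6*u + 5) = (u - 5)*(u + 2)*(u - 1)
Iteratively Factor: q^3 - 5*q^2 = (q - 5)*(q^2) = q*(q - 5)*(q)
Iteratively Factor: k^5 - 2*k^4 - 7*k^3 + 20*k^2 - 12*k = (k)*(k^4 - 2*k^3 - 7*k^2 + 20*k - 12) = k*(k - 1)*(k^3 - k^2 - 8*k + 12) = k*(k - 2)*(k - 1)*(k^2 + k - 6) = k*(k - 2)*(k - 1)*(k + 3)*(k - 2)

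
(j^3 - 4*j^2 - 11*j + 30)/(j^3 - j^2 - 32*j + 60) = (j + 3)/(j + 6)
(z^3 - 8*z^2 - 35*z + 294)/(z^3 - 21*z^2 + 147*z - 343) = (z + 6)/(z - 7)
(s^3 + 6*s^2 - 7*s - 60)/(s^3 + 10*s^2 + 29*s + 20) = (s - 3)/(s + 1)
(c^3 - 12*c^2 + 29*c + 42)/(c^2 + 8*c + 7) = (c^2 - 13*c + 42)/(c + 7)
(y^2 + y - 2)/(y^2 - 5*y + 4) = (y + 2)/(y - 4)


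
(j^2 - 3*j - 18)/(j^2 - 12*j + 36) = (j + 3)/(j - 6)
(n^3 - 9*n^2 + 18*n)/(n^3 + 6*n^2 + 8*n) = (n^2 - 9*n + 18)/(n^2 + 6*n + 8)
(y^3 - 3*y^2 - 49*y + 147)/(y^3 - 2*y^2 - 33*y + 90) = (y^2 - 49)/(y^2 + y - 30)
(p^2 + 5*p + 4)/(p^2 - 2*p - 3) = (p + 4)/(p - 3)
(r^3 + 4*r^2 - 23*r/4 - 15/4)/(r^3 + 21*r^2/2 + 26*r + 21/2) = (2*r^2 + 7*r - 15)/(2*(r^2 + 10*r + 21))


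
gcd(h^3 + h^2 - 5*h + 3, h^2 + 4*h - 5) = h - 1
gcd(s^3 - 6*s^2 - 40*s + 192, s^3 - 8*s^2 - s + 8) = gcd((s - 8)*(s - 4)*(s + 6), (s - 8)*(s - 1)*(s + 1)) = s - 8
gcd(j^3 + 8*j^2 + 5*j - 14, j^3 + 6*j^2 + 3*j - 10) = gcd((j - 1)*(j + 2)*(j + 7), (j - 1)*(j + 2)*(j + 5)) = j^2 + j - 2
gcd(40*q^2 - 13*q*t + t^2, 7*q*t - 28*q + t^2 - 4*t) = 1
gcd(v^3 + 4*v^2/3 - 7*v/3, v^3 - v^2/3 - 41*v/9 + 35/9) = v^2 + 4*v/3 - 7/3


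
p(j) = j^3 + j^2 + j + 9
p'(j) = 3*j^2 + 2*j + 1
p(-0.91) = 8.16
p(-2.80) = -7.91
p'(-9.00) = 226.00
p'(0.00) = 1.00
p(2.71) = 38.96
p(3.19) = 54.83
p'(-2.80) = 18.92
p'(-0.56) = 0.82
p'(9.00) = 262.00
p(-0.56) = 8.58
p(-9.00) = -648.00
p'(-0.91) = 1.66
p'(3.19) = 37.91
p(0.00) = 9.00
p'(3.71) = 49.71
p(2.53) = 34.13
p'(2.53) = 25.26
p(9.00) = 828.00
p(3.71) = 77.54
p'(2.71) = 28.45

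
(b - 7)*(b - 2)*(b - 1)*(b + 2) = b^4 - 8*b^3 + 3*b^2 + 32*b - 28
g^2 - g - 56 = (g - 8)*(g + 7)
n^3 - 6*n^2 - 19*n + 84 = (n - 7)*(n - 3)*(n + 4)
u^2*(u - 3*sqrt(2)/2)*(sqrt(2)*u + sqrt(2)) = sqrt(2)*u^4 - 3*u^3 + sqrt(2)*u^3 - 3*u^2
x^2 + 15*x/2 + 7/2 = (x + 1/2)*(x + 7)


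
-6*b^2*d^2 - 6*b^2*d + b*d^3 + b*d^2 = d*(-6*b + d)*(b*d + b)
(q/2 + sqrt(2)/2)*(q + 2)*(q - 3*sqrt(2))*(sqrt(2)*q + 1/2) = sqrt(2)*q^4/2 - 7*q^3/4 + sqrt(2)*q^3 - 7*sqrt(2)*q^2/2 - 7*q^2/2 - 7*sqrt(2)*q - 3*q/2 - 3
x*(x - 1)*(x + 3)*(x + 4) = x^4 + 6*x^3 + 5*x^2 - 12*x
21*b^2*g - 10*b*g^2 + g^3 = g*(-7*b + g)*(-3*b + g)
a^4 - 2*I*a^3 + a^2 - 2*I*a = a*(a - 2*I)*(a - I)*(a + I)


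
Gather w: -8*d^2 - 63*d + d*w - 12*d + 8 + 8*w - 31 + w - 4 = -8*d^2 - 75*d + w*(d + 9) - 27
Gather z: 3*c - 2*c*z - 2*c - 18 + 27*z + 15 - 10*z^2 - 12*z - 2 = c - 10*z^2 + z*(15 - 2*c) - 5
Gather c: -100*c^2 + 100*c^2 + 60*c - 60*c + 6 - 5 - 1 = 0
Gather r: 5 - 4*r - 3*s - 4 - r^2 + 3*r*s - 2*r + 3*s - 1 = -r^2 + r*(3*s - 6)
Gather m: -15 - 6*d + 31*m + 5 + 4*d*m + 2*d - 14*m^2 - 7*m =-4*d - 14*m^2 + m*(4*d + 24) - 10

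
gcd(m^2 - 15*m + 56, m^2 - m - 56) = m - 8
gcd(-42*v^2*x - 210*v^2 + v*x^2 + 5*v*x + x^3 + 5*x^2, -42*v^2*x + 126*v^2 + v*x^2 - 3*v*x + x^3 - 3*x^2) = -42*v^2 + v*x + x^2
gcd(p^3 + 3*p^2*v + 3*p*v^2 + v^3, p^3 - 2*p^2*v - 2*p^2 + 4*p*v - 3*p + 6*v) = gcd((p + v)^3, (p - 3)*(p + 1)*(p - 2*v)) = 1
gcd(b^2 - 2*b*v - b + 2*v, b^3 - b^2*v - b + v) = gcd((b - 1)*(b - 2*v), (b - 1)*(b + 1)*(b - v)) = b - 1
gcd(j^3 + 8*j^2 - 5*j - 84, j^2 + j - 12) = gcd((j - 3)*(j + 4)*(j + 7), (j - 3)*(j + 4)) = j^2 + j - 12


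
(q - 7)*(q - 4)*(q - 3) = q^3 - 14*q^2 + 61*q - 84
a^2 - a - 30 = (a - 6)*(a + 5)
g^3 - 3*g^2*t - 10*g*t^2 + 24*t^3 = (g - 4*t)*(g - 2*t)*(g + 3*t)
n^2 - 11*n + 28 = (n - 7)*(n - 4)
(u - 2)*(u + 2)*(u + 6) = u^3 + 6*u^2 - 4*u - 24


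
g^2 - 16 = (g - 4)*(g + 4)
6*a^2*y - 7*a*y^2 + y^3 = y*(-6*a + y)*(-a + y)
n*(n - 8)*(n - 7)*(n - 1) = n^4 - 16*n^3 + 71*n^2 - 56*n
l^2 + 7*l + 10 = (l + 2)*(l + 5)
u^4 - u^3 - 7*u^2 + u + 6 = (u - 3)*(u - 1)*(u + 1)*(u + 2)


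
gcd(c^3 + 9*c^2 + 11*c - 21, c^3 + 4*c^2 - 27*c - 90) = c + 3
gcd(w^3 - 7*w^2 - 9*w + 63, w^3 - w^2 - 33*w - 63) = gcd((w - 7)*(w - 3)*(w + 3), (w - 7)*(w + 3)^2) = w^2 - 4*w - 21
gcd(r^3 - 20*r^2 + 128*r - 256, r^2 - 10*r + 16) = r - 8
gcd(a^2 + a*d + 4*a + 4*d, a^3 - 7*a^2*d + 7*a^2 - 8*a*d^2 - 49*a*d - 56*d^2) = a + d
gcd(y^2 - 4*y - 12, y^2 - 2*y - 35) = 1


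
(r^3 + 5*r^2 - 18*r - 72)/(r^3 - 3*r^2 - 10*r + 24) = (r + 6)/(r - 2)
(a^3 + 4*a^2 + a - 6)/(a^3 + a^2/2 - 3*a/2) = 2*(a^2 + 5*a + 6)/(a*(2*a + 3))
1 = 1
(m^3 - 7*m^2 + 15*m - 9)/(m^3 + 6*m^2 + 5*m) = (m^3 - 7*m^2 + 15*m - 9)/(m*(m^2 + 6*m + 5))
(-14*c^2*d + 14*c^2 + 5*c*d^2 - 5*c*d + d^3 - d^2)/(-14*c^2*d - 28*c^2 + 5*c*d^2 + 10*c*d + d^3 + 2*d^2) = (d - 1)/(d + 2)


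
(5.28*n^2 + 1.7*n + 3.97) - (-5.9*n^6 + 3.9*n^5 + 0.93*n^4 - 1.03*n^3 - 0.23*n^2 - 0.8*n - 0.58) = 5.9*n^6 - 3.9*n^5 - 0.93*n^4 + 1.03*n^3 + 5.51*n^2 + 2.5*n + 4.55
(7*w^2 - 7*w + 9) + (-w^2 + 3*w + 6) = 6*w^2 - 4*w + 15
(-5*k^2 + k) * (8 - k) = 5*k^3 - 41*k^2 + 8*k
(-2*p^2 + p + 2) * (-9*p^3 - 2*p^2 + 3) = 18*p^5 - 5*p^4 - 20*p^3 - 10*p^2 + 3*p + 6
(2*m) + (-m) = m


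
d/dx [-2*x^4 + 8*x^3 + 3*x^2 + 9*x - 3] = -8*x^3 + 24*x^2 + 6*x + 9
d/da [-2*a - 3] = -2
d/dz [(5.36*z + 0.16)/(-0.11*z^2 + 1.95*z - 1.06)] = (0.5896*z^2 + 0.0351999999999997*z - 5.9936)/(0.0121*z^4 - 0.429*z^3 + 4.0357*z^2 - 4.134*z + 1.1236)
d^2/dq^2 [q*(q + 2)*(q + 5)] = 6*q + 14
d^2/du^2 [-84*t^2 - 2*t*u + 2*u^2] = 4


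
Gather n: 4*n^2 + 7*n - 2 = 4*n^2 + 7*n - 2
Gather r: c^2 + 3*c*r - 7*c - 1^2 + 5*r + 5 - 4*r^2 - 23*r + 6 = c^2 - 7*c - 4*r^2 + r*(3*c - 18) + 10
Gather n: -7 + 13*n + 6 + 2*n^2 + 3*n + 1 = 2*n^2 + 16*n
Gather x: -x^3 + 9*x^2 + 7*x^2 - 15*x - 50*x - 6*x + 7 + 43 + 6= -x^3 + 16*x^2 - 71*x + 56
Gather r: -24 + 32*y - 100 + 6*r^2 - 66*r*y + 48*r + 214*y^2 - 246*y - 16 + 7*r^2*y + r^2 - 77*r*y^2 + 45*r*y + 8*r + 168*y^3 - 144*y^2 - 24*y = r^2*(7*y + 7) + r*(-77*y^2 - 21*y + 56) + 168*y^3 + 70*y^2 - 238*y - 140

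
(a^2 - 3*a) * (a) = a^3 - 3*a^2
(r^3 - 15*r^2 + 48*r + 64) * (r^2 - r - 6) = r^5 - 16*r^4 + 57*r^3 + 106*r^2 - 352*r - 384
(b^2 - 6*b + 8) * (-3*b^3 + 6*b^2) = -3*b^5 + 24*b^4 - 60*b^3 + 48*b^2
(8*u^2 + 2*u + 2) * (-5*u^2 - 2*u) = -40*u^4 - 26*u^3 - 14*u^2 - 4*u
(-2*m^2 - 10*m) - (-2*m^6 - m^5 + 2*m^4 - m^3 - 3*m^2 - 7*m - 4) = 2*m^6 + m^5 - 2*m^4 + m^3 + m^2 - 3*m + 4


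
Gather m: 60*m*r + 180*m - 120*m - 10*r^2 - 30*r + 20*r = m*(60*r + 60) - 10*r^2 - 10*r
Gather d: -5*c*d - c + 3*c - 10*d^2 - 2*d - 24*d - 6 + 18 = 2*c - 10*d^2 + d*(-5*c - 26) + 12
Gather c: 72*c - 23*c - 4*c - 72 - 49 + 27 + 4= 45*c - 90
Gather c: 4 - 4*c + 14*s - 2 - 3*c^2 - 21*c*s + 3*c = -3*c^2 + c*(-21*s - 1) + 14*s + 2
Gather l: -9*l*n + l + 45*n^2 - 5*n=l*(1 - 9*n) + 45*n^2 - 5*n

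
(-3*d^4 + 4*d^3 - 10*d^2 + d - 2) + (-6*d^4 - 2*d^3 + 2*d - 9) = -9*d^4 + 2*d^3 - 10*d^2 + 3*d - 11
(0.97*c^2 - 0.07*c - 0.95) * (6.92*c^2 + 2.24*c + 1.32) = 6.7124*c^4 + 1.6884*c^3 - 5.4504*c^2 - 2.2204*c - 1.254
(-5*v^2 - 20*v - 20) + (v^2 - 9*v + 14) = -4*v^2 - 29*v - 6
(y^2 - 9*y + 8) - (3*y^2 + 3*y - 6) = -2*y^2 - 12*y + 14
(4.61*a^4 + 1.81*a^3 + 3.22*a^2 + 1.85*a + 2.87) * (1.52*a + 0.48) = 7.0072*a^5 + 4.964*a^4 + 5.7632*a^3 + 4.3576*a^2 + 5.2504*a + 1.3776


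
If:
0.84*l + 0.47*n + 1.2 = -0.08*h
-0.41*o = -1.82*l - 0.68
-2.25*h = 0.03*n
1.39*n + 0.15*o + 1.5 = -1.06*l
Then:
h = -0.02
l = -2.37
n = 1.68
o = -8.85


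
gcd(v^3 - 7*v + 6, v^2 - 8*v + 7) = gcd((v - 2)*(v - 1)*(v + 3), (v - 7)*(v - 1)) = v - 1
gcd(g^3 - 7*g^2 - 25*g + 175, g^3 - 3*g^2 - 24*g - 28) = g - 7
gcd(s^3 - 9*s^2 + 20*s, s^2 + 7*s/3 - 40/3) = 1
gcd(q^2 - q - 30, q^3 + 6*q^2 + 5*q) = q + 5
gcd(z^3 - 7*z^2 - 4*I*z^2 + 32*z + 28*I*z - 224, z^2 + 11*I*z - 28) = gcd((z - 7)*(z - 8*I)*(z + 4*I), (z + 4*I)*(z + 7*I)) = z + 4*I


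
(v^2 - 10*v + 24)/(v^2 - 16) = (v - 6)/(v + 4)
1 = 1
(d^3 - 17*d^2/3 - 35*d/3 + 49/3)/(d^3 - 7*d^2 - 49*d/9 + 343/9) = 3*(d - 1)/(3*d - 7)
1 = 1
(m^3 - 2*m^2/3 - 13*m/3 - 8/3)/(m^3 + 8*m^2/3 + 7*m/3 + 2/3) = (3*m - 8)/(3*m + 2)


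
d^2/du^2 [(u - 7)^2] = 2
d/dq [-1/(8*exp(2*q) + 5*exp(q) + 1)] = (16*exp(q) + 5)*exp(q)/(8*exp(2*q) + 5*exp(q) + 1)^2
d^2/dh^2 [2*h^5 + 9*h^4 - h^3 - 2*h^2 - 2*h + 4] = 40*h^3 + 108*h^2 - 6*h - 4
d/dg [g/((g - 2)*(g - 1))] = (2 - g^2)/(g^4 - 6*g^3 + 13*g^2 - 12*g + 4)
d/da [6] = 0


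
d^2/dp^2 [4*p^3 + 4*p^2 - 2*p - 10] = 24*p + 8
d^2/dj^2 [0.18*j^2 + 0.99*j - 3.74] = 0.360000000000000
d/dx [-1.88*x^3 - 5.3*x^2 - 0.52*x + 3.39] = -5.64*x^2 - 10.6*x - 0.52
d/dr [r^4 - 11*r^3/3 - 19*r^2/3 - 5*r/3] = 4*r^3 - 11*r^2 - 38*r/3 - 5/3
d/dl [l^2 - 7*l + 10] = 2*l - 7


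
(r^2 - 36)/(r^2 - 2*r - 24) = (r + 6)/(r + 4)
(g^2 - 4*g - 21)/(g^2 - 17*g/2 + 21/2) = 2*(g + 3)/(2*g - 3)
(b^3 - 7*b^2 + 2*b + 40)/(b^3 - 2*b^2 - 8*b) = (b - 5)/b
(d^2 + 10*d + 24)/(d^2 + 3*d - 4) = (d + 6)/(d - 1)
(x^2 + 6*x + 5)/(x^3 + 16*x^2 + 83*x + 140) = (x + 1)/(x^2 + 11*x + 28)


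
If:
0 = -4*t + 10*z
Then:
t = 5*z/2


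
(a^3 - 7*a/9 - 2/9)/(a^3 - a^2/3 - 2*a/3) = (a + 1/3)/a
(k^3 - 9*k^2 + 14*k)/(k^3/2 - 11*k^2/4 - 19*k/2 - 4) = 4*k*(-k^2 + 9*k - 14)/(-2*k^3 + 11*k^2 + 38*k + 16)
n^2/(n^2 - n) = n/(n - 1)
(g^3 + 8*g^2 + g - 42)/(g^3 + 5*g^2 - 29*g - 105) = (g - 2)/(g - 5)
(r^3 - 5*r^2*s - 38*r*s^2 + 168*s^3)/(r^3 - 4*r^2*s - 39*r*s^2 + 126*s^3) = (r - 4*s)/(r - 3*s)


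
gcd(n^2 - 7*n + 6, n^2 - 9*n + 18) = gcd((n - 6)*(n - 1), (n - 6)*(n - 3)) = n - 6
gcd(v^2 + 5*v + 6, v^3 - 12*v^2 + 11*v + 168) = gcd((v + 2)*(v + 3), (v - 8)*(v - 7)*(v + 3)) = v + 3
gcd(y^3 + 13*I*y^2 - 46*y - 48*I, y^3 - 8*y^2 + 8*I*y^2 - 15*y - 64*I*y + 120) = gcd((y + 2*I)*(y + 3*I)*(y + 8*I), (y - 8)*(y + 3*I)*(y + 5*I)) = y + 3*I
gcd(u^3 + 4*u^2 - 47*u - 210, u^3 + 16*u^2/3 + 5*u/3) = u + 5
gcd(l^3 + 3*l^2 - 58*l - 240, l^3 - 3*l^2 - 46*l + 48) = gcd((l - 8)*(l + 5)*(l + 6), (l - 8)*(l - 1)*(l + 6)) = l^2 - 2*l - 48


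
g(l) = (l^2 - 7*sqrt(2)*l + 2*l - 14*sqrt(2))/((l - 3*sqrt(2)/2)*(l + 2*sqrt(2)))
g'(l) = (2*l - 7*sqrt(2) + 2)/((l - 3*sqrt(2)/2)*(l + 2*sqrt(2))) - (l^2 - 7*sqrt(2)*l + 2*l - 14*sqrt(2))/((l - 3*sqrt(2)/2)*(l + 2*sqrt(2))^2) - (l^2 - 7*sqrt(2)*l + 2*l - 14*sqrt(2))/((l - 3*sqrt(2)/2)^2*(l + 2*sqrt(2))) = (-4*l^2 + 15*sqrt(2)*l^2 - 24*l + 56*sqrt(2)*l + 4 + 84*sqrt(2))/(2*l^4 + 2*sqrt(2)*l^3 - 23*l^2 - 12*sqrt(2)*l + 72)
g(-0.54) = 2.50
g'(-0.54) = 1.32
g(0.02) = 3.33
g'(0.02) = 1.73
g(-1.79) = 0.60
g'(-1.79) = 2.40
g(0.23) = 3.73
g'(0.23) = 2.04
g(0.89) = 5.69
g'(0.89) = 4.43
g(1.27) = 8.09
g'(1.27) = 9.06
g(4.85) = -1.65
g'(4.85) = 0.91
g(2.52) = -15.64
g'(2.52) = 40.82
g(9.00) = -0.12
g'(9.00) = 0.15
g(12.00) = 0.20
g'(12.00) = 0.08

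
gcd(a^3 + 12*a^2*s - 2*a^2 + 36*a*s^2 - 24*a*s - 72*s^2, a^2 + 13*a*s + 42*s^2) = a + 6*s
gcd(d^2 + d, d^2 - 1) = d + 1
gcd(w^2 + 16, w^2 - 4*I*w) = w - 4*I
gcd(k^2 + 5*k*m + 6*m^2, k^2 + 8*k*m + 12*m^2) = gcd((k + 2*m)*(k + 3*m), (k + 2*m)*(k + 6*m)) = k + 2*m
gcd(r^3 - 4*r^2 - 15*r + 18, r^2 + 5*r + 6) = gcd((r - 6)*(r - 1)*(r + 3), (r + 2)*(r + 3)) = r + 3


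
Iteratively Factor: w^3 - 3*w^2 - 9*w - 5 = (w - 5)*(w^2 + 2*w + 1) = (w - 5)*(w + 1)*(w + 1)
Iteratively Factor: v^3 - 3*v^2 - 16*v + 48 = (v - 3)*(v^2 - 16) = (v - 3)*(v + 4)*(v - 4)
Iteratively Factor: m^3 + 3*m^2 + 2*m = (m + 2)*(m^2 + m) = m*(m + 2)*(m + 1)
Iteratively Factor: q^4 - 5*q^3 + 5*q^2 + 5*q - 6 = (q + 1)*(q^3 - 6*q^2 + 11*q - 6) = (q - 1)*(q + 1)*(q^2 - 5*q + 6) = (q - 3)*(q - 1)*(q + 1)*(q - 2)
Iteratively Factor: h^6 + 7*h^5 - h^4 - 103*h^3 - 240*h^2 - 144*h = (h - 4)*(h^5 + 11*h^4 + 43*h^3 + 69*h^2 + 36*h) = (h - 4)*(h + 3)*(h^4 + 8*h^3 + 19*h^2 + 12*h) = (h - 4)*(h + 1)*(h + 3)*(h^3 + 7*h^2 + 12*h) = (h - 4)*(h + 1)*(h + 3)^2*(h^2 + 4*h) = (h - 4)*(h + 1)*(h + 3)^2*(h + 4)*(h)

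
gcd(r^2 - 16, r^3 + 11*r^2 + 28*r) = r + 4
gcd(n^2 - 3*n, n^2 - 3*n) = n^2 - 3*n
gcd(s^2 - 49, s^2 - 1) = 1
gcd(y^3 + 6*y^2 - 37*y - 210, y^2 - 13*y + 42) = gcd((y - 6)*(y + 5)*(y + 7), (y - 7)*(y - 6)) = y - 6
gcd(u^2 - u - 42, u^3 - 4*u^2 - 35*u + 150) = u + 6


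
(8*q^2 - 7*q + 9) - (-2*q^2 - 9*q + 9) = 10*q^2 + 2*q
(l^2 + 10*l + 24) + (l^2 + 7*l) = 2*l^2 + 17*l + 24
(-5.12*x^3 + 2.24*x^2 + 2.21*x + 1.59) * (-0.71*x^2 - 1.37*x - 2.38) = 3.6352*x^5 + 5.424*x^4 + 7.5477*x^3 - 9.4878*x^2 - 7.4381*x - 3.7842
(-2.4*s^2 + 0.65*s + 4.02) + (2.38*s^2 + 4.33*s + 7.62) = -0.02*s^2 + 4.98*s + 11.64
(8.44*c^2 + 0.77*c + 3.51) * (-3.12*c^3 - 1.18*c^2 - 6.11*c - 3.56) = -26.3328*c^5 - 12.3616*c^4 - 63.4282*c^3 - 38.8929*c^2 - 24.1873*c - 12.4956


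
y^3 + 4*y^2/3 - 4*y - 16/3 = (y - 2)*(y + 4/3)*(y + 2)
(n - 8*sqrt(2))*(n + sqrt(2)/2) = n^2 - 15*sqrt(2)*n/2 - 8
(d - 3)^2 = d^2 - 6*d + 9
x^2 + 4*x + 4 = (x + 2)^2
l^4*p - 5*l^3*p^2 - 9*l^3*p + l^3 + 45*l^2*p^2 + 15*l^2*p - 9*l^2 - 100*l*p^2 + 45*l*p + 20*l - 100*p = (l - 5)*(l - 4)*(l - 5*p)*(l*p + 1)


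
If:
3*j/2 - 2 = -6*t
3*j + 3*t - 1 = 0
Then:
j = 0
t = 1/3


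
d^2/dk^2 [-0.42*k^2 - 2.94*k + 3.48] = -0.840000000000000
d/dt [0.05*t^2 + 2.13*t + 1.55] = 0.1*t + 2.13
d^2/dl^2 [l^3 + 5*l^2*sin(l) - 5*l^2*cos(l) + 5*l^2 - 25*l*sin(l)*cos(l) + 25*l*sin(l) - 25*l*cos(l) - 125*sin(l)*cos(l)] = 5*sqrt(2)*l^2*cos(l + pi/4) - 5*l*sin(l) + 50*l*sin(2*l) + 45*l*cos(l) + 6*l + 60*sin(l) + 250*sin(2*l) + 40*cos(l) - 50*cos(2*l) + 10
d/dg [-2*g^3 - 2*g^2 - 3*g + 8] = -6*g^2 - 4*g - 3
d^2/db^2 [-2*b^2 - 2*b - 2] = -4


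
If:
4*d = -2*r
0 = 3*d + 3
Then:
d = -1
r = 2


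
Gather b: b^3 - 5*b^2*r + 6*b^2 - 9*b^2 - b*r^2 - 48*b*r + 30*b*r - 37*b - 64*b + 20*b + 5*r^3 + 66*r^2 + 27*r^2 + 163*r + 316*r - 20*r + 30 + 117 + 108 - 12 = b^3 + b^2*(-5*r - 3) + b*(-r^2 - 18*r - 81) + 5*r^3 + 93*r^2 + 459*r + 243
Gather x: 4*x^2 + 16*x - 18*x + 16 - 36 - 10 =4*x^2 - 2*x - 30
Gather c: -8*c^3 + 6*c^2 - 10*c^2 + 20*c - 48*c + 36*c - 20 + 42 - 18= -8*c^3 - 4*c^2 + 8*c + 4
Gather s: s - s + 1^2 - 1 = 0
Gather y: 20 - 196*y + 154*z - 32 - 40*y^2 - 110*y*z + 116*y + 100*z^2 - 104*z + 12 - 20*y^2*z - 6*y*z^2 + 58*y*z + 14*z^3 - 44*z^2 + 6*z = y^2*(-20*z - 40) + y*(-6*z^2 - 52*z - 80) + 14*z^3 + 56*z^2 + 56*z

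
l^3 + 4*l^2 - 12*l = l*(l - 2)*(l + 6)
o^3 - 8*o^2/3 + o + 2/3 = (o - 2)*(o - 1)*(o + 1/3)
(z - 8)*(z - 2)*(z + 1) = z^3 - 9*z^2 + 6*z + 16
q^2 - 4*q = q*(q - 4)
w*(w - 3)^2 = w^3 - 6*w^2 + 9*w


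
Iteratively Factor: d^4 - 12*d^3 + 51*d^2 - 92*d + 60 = (d - 2)*(d^3 - 10*d^2 + 31*d - 30) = (d - 5)*(d - 2)*(d^2 - 5*d + 6) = (d - 5)*(d - 3)*(d - 2)*(d - 2)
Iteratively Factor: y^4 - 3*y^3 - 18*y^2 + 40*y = (y - 5)*(y^3 + 2*y^2 - 8*y) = (y - 5)*(y + 4)*(y^2 - 2*y) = (y - 5)*(y - 2)*(y + 4)*(y)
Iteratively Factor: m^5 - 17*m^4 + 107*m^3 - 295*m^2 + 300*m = (m - 5)*(m^4 - 12*m^3 + 47*m^2 - 60*m) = (m - 5)*(m - 3)*(m^3 - 9*m^2 + 20*m) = m*(m - 5)*(m - 3)*(m^2 - 9*m + 20) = m*(m - 5)^2*(m - 3)*(m - 4)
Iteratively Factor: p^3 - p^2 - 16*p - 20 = (p + 2)*(p^2 - 3*p - 10) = (p - 5)*(p + 2)*(p + 2)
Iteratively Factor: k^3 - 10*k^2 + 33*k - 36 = (k - 3)*(k^2 - 7*k + 12) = (k - 3)^2*(k - 4)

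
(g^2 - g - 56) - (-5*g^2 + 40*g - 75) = 6*g^2 - 41*g + 19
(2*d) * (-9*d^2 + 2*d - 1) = -18*d^3 + 4*d^2 - 2*d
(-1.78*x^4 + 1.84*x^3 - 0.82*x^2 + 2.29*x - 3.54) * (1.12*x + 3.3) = -1.9936*x^5 - 3.8132*x^4 + 5.1536*x^3 - 0.141199999999999*x^2 + 3.5922*x - 11.682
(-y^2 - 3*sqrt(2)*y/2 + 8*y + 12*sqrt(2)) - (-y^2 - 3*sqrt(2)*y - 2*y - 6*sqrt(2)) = 3*sqrt(2)*y/2 + 10*y + 18*sqrt(2)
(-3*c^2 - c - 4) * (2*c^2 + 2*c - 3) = -6*c^4 - 8*c^3 - c^2 - 5*c + 12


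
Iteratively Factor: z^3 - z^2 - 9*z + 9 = (z - 1)*(z^2 - 9) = (z - 1)*(z + 3)*(z - 3)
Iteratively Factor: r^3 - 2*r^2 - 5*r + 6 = (r + 2)*(r^2 - 4*r + 3) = (r - 3)*(r + 2)*(r - 1)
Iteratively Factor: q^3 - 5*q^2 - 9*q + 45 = (q - 3)*(q^2 - 2*q - 15) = (q - 3)*(q + 3)*(q - 5)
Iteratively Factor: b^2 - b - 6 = (b + 2)*(b - 3)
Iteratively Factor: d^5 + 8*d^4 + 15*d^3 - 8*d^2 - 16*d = (d)*(d^4 + 8*d^3 + 15*d^2 - 8*d - 16) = d*(d - 1)*(d^3 + 9*d^2 + 24*d + 16) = d*(d - 1)*(d + 4)*(d^2 + 5*d + 4) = d*(d - 1)*(d + 1)*(d + 4)*(d + 4)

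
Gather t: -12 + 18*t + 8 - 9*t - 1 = 9*t - 5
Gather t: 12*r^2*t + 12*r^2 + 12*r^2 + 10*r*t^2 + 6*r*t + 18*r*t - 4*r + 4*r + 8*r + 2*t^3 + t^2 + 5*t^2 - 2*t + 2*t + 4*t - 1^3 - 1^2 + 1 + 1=24*r^2 + 8*r + 2*t^3 + t^2*(10*r + 6) + t*(12*r^2 + 24*r + 4)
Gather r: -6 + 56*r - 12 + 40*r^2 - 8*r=40*r^2 + 48*r - 18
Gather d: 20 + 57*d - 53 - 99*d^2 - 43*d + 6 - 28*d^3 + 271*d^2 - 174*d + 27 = -28*d^3 + 172*d^2 - 160*d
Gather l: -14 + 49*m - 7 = 49*m - 21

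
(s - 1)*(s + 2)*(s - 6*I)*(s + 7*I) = s^4 + s^3 + I*s^3 + 40*s^2 + I*s^2 + 42*s - 2*I*s - 84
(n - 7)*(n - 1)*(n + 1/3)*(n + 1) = n^4 - 20*n^3/3 - 10*n^2/3 + 20*n/3 + 7/3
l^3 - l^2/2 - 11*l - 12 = (l - 4)*(l + 3/2)*(l + 2)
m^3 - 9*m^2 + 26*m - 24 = (m - 4)*(m - 3)*(m - 2)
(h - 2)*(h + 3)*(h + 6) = h^3 + 7*h^2 - 36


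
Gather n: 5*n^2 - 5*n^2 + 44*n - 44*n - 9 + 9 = 0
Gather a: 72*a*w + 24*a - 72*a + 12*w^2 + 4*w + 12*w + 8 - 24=a*(72*w - 48) + 12*w^2 + 16*w - 16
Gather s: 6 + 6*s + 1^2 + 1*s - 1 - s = 6*s + 6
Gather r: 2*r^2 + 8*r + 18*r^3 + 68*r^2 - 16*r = 18*r^3 + 70*r^2 - 8*r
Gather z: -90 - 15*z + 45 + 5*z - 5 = -10*z - 50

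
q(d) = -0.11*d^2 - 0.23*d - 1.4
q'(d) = -0.22*d - 0.23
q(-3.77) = -2.10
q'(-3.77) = 0.60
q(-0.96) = -1.28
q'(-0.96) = -0.02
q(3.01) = -3.09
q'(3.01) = -0.89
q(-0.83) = -1.28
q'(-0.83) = -0.05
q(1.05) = -1.76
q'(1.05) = -0.46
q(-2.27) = -1.44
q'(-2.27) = 0.27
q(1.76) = -2.15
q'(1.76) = -0.62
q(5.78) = -6.40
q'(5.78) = -1.50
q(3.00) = -3.08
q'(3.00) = -0.89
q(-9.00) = -8.24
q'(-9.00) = 1.75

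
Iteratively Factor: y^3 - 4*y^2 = (y - 4)*(y^2) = y*(y - 4)*(y)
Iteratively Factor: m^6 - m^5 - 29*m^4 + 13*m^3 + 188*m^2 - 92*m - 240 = (m + 1)*(m^5 - 2*m^4 - 27*m^3 + 40*m^2 + 148*m - 240) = (m - 2)*(m + 1)*(m^4 - 27*m^2 - 14*m + 120) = (m - 2)*(m + 1)*(m + 3)*(m^3 - 3*m^2 - 18*m + 40) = (m - 2)*(m + 1)*(m + 3)*(m + 4)*(m^2 - 7*m + 10) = (m - 2)^2*(m + 1)*(m + 3)*(m + 4)*(m - 5)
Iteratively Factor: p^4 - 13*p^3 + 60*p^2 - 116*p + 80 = (p - 5)*(p^3 - 8*p^2 + 20*p - 16) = (p - 5)*(p - 4)*(p^2 - 4*p + 4) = (p - 5)*(p - 4)*(p - 2)*(p - 2)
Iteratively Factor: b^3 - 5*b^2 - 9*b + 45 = (b - 5)*(b^2 - 9) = (b - 5)*(b - 3)*(b + 3)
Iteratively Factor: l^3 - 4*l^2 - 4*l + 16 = (l - 2)*(l^2 - 2*l - 8) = (l - 4)*(l - 2)*(l + 2)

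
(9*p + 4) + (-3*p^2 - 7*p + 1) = -3*p^2 + 2*p + 5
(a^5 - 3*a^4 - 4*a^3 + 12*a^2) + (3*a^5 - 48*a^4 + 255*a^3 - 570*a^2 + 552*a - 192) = 4*a^5 - 51*a^4 + 251*a^3 - 558*a^2 + 552*a - 192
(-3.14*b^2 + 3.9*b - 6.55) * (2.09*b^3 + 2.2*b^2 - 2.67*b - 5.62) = -6.5626*b^5 + 1.243*b^4 + 3.2743*b^3 - 7.1762*b^2 - 4.4295*b + 36.811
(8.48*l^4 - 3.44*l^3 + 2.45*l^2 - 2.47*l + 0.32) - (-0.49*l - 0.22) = 8.48*l^4 - 3.44*l^3 + 2.45*l^2 - 1.98*l + 0.54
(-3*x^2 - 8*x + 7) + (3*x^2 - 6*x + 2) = 9 - 14*x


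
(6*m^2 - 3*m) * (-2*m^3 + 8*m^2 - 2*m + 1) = -12*m^5 + 54*m^4 - 36*m^3 + 12*m^2 - 3*m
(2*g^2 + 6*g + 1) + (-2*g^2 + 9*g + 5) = 15*g + 6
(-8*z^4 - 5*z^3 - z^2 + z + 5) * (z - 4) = -8*z^5 + 27*z^4 + 19*z^3 + 5*z^2 + z - 20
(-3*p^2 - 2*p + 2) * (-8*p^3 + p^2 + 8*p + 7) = 24*p^5 + 13*p^4 - 42*p^3 - 35*p^2 + 2*p + 14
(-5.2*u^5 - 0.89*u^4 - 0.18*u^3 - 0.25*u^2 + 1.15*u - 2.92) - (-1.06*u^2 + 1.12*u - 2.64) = -5.2*u^5 - 0.89*u^4 - 0.18*u^3 + 0.81*u^2 + 0.0299999999999998*u - 0.28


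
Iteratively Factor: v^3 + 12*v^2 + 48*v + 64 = (v + 4)*(v^2 + 8*v + 16) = (v + 4)^2*(v + 4)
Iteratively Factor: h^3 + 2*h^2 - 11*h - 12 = (h - 3)*(h^2 + 5*h + 4) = (h - 3)*(h + 1)*(h + 4)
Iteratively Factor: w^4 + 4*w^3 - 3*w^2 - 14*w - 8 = (w + 4)*(w^3 - 3*w - 2) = (w + 1)*(w + 4)*(w^2 - w - 2) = (w - 2)*(w + 1)*(w + 4)*(w + 1)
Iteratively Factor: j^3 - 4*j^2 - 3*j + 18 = (j - 3)*(j^2 - j - 6) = (j - 3)*(j + 2)*(j - 3)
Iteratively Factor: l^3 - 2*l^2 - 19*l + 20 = (l + 4)*(l^2 - 6*l + 5) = (l - 5)*(l + 4)*(l - 1)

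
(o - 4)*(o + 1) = o^2 - 3*o - 4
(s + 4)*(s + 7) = s^2 + 11*s + 28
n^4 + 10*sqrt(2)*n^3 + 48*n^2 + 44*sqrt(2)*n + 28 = (n + sqrt(2))^3*(n + 7*sqrt(2))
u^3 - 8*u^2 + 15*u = u*(u - 5)*(u - 3)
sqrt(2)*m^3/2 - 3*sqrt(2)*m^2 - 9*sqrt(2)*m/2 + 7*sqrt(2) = (m - 7)*(m - 1)*(sqrt(2)*m/2 + sqrt(2))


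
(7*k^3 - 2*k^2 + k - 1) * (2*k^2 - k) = 14*k^5 - 11*k^4 + 4*k^3 - 3*k^2 + k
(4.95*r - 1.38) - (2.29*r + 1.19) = 2.66*r - 2.57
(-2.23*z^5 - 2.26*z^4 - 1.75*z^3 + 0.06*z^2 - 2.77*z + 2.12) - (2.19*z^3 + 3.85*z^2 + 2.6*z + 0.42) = -2.23*z^5 - 2.26*z^4 - 3.94*z^3 - 3.79*z^2 - 5.37*z + 1.7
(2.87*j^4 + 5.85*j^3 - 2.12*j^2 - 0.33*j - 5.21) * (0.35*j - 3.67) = 1.0045*j^5 - 8.4854*j^4 - 22.2115*j^3 + 7.6649*j^2 - 0.6124*j + 19.1207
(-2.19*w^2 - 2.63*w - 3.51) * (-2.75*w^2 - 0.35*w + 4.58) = 6.0225*w^4 + 7.999*w^3 + 0.542799999999999*w^2 - 10.8169*w - 16.0758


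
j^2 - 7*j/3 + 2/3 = (j - 2)*(j - 1/3)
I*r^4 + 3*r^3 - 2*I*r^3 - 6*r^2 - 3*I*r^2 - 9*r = r*(r - 3)*(r - 3*I)*(I*r + I)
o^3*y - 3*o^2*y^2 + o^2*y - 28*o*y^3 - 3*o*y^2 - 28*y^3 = (o - 7*y)*(o + 4*y)*(o*y + y)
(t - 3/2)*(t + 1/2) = t^2 - t - 3/4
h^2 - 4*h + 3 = (h - 3)*(h - 1)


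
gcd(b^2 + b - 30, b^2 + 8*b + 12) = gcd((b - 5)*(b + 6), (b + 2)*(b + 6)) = b + 6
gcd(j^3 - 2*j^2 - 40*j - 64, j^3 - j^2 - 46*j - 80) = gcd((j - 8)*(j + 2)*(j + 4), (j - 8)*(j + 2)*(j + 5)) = j^2 - 6*j - 16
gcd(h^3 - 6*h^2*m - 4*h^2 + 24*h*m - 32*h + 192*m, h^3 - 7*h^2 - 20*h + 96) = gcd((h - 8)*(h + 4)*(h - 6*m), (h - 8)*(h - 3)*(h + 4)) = h^2 - 4*h - 32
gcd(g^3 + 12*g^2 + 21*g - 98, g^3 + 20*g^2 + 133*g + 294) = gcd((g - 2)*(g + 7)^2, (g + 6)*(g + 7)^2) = g^2 + 14*g + 49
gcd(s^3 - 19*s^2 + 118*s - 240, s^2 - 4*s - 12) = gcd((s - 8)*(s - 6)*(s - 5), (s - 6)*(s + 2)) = s - 6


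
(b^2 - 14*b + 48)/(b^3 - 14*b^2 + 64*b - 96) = (b - 8)/(b^2 - 8*b + 16)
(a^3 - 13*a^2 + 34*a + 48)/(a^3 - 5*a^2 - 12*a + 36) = (a^2 - 7*a - 8)/(a^2 + a - 6)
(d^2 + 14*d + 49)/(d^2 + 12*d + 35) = (d + 7)/(d + 5)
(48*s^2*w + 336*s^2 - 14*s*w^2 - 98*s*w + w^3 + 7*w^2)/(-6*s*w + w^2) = -8*s - 56*s/w + w + 7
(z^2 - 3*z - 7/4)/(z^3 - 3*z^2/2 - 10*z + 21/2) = (z + 1/2)/(z^2 + 2*z - 3)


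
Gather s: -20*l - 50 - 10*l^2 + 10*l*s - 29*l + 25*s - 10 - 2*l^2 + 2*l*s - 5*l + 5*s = -12*l^2 - 54*l + s*(12*l + 30) - 60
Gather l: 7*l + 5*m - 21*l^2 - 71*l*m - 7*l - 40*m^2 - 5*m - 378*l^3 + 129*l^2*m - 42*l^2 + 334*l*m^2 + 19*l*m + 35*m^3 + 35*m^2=-378*l^3 + l^2*(129*m - 63) + l*(334*m^2 - 52*m) + 35*m^3 - 5*m^2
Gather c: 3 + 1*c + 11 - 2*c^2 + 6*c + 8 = -2*c^2 + 7*c + 22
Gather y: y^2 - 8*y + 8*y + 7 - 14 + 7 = y^2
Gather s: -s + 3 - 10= -s - 7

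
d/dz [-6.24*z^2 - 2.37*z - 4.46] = -12.48*z - 2.37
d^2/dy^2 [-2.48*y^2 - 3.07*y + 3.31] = -4.96000000000000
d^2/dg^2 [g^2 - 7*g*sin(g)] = 7*g*sin(g) - 14*cos(g) + 2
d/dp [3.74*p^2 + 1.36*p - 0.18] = 7.48*p + 1.36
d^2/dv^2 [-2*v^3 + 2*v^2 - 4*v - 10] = 4 - 12*v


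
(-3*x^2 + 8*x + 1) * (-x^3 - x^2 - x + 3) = 3*x^5 - 5*x^4 - 6*x^3 - 18*x^2 + 23*x + 3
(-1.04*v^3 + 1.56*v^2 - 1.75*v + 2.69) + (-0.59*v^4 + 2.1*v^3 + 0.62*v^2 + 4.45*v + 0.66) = -0.59*v^4 + 1.06*v^3 + 2.18*v^2 + 2.7*v + 3.35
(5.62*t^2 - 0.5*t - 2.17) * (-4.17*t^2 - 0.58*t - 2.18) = -23.4354*t^4 - 1.1746*t^3 - 2.9127*t^2 + 2.3486*t + 4.7306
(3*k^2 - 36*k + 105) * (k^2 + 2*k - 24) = 3*k^4 - 30*k^3 - 39*k^2 + 1074*k - 2520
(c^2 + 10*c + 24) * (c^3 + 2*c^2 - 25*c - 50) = c^5 + 12*c^4 + 19*c^3 - 252*c^2 - 1100*c - 1200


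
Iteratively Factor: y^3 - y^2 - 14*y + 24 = (y - 2)*(y^2 + y - 12) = (y - 3)*(y - 2)*(y + 4)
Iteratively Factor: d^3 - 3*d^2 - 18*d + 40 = (d - 2)*(d^2 - d - 20) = (d - 2)*(d + 4)*(d - 5)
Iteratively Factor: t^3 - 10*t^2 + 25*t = (t - 5)*(t^2 - 5*t) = t*(t - 5)*(t - 5)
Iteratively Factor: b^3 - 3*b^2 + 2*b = (b - 2)*(b^2 - b) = b*(b - 2)*(b - 1)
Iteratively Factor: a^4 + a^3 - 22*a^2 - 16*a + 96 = (a - 4)*(a^3 + 5*a^2 - 2*a - 24) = (a - 4)*(a + 4)*(a^2 + a - 6) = (a - 4)*(a - 2)*(a + 4)*(a + 3)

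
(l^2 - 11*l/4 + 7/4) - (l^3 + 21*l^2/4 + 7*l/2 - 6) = -l^3 - 17*l^2/4 - 25*l/4 + 31/4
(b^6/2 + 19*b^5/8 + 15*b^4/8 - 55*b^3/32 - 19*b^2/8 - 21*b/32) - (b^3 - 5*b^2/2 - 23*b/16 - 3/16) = b^6/2 + 19*b^5/8 + 15*b^4/8 - 87*b^3/32 + b^2/8 + 25*b/32 + 3/16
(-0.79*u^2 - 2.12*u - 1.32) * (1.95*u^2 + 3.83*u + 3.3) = -1.5405*u^4 - 7.1597*u^3 - 13.3006*u^2 - 12.0516*u - 4.356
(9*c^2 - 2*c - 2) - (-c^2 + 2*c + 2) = 10*c^2 - 4*c - 4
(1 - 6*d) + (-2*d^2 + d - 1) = -2*d^2 - 5*d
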